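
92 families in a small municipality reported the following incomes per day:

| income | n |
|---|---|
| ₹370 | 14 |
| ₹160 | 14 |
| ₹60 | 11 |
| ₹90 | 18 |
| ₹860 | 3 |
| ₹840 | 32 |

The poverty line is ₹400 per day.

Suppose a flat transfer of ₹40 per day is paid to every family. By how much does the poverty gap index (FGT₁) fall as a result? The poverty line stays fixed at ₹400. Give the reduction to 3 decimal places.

Before: below the line — 11×₹60, 18×₹90, 14×₹160, 14×₹370; poverty gap index (FGT₁) = 0.35598.
After the ₹40 transfer: below the line — 11×₹100, 18×₹130, 14×₹200; poverty gap index (FGT₁) = 0.29783.
Reduction = 0.35598 − 0.29783 = 0.058.

0.058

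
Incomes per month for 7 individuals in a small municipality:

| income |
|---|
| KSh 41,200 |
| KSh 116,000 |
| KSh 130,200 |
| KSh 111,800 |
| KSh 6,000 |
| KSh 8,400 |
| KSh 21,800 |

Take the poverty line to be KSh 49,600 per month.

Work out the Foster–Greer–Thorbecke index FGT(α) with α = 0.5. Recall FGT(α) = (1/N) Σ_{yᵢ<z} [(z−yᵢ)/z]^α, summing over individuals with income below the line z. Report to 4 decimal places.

Below z: KSh 6,000, KSh 8,400, KSh 21,800, KSh 41,200 (q = 4 of N = 7).
Relative gaps: (49600−6000)/49600 = 0.8790; (49600−8400)/49600 = 0.8306; (49600−21800)/49600 = 0.5605; (49600−41200)/49600 = 0.1694.
Raised to α = 0.5: 0.93757; 0.91140; 0.74865; 0.41153.
Sum = 3.009147; FGT(0.5) = 3.009147 / 7 = 0.4299.

0.4299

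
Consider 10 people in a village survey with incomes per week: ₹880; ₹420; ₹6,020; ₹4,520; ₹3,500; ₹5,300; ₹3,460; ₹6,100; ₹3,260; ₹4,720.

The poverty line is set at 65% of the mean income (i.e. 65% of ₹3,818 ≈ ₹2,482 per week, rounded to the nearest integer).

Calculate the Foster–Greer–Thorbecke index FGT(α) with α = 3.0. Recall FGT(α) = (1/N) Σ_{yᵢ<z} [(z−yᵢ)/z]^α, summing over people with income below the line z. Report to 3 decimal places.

0.084

Poor units: ₹420, ₹880 (q = 2 of N = 10).
Gap ratios (z−y)/z: (2482−420)/2482 = 0.8308; (2482−880)/2482 = 0.6454.
Raised to α = 3.0: 0.57340; 0.26889.
Sum = 0.842299; FGT(3.0) = 0.842299 / 10 = 0.084.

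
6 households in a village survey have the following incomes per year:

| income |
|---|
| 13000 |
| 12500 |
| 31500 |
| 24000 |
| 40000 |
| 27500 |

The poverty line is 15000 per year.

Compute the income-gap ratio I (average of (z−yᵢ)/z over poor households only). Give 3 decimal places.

0.150

Incomes under z: 12500, 13000 (q = 2 of N = 6).
Shortfall ratios (z−y)/z: 0.1667, 0.1333; sum = 0.300000.
The income-gap ratio divides by q (the poor only): 0.300000 / 2 = 0.150.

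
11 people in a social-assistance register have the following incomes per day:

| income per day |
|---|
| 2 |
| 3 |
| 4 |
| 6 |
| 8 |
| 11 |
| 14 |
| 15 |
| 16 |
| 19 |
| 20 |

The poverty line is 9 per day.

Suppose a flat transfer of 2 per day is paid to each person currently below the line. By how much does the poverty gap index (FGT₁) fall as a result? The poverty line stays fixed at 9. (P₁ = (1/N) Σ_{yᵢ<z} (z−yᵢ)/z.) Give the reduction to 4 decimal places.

Before: below the line — 2, 3, 4, 6, 8; poverty gap index (FGT₁) = 0.222222.
After the 2 transfer: below the line — 4, 5, 6, 8; poverty gap index (FGT₁) = 0.131313.
Reduction = 0.222222 − 0.131313 = 0.0909.

0.0909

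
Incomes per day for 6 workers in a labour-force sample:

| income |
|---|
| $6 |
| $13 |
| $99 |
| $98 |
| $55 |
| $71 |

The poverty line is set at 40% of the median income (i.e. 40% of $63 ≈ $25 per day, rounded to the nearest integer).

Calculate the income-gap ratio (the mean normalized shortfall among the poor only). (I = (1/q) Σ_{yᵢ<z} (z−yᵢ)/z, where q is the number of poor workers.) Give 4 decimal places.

0.6200

Incomes under z: $6, $13 (q = 2 of N = 6).
Shortfall ratios (z−y)/z: 0.7600, 0.4800; sum = 1.240000.
The income-gap ratio divides by q (the poor only): 1.240000 / 2 = 0.6200.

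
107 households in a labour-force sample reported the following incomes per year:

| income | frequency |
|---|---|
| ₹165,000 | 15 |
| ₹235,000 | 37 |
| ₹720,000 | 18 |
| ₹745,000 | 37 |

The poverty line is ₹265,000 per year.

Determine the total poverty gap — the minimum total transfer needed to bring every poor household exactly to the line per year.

Poor units: 15×₹165,000, 37×₹235,000 (q = 52 of N = 107).
Individual gaps: 15×(265000−165000) = 1500000; 37×(265000−235000) = 1110000.
Aggregate gap = ₹2,610,000.

₹2,610,000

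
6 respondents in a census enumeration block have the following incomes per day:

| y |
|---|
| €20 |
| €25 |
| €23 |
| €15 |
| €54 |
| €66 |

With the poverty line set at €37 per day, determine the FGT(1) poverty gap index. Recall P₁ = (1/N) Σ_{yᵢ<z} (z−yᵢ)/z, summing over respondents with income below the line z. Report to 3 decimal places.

Incomes under z: €15, €20, €23, €25 (q = 4 of N = 6).
Shortfall ratios: (37−15)/37 = 0.5946; (37−20)/37 = 0.4595; (37−23)/37 = 0.3784; (37−25)/37 = 0.3243.
Σ = 1.756757. Dividing by the full population N = 6 gives P₁ = 0.293.

0.293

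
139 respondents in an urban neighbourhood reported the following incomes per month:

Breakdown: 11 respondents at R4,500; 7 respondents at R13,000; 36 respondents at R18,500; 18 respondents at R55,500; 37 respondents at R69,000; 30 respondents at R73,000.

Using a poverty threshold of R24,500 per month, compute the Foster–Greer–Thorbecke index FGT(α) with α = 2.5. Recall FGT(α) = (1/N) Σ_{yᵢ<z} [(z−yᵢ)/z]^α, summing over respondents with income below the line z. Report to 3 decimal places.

0.063

Poor units: 11×R4,500, 7×R13,000, 36×R18,500 (q = 54 of N = 139).
Normalized shortfalls: (24500−4500)/24500 = 0.8163 (×11); (24500−13000)/24500 = 0.4694 (×7); (24500−18500)/24500 = 0.2449 (×36).
Raised to α = 2.5: 0.60209 (×11); 0.15095 (×7); 0.02968 (×36).
Sum = 8.748084; FGT(2.5) = 8.748084 / 139 = 0.063.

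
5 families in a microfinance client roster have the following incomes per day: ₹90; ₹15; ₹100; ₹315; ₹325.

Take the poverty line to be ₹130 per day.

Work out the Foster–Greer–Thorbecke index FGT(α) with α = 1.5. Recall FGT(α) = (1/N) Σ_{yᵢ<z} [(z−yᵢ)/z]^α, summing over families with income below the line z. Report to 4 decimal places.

Below z: ₹15, ₹90, ₹100 (q = 3 of N = 5).
Relative gaps: (130−15)/130 = 0.8846; (130−90)/130 = 0.3077; (130−100)/130 = 0.2308.
Raised to α = 1.5: 0.83202; 0.17068; 0.11086.
Sum = 1.113551; FGT(1.5) = 1.113551 / 5 = 0.2227.

0.2227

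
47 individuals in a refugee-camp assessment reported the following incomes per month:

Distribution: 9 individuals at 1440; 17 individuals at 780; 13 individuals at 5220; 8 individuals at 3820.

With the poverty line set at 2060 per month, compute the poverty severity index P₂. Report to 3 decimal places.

0.157

Poor units: 17×780, 9×1440 (q = 26 of N = 47).
Normalized shortfalls: (2060−780)/2060 = 0.6214 (×17); (2060−1440)/2060 = 0.3010 (×9).
Squared: 0.3861 (×17); 0.0906 (×9).
Sum = 7.378735; P₂ = 7.378735 / 47 = 0.157.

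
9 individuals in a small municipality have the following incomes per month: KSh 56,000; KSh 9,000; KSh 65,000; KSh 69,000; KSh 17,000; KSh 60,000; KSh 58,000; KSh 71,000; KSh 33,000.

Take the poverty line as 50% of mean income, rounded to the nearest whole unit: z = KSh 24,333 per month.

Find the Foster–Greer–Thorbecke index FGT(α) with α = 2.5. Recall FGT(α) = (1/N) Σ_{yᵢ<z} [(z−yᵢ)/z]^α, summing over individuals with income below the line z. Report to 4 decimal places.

Below z: KSh 9,000, KSh 17,000 (q = 2 of N = 9).
Shortfall ratios: (24333−9000)/24333 = 0.6301; (24333−17000)/24333 = 0.3014.
Raised to α = 2.5: 0.31519; 0.04986.
Sum = 0.365050; FGT(2.5) = 0.365050 / 9 = 0.0406.

0.0406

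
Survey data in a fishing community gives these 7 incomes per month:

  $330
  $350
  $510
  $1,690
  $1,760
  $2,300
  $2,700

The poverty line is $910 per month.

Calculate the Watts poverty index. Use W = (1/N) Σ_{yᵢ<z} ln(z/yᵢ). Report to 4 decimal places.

Incomes under z: $330, $350, $510 (q = 3 of N = 7).
Log gaps: ln(910/330) = 1.0144; ln(910/350) = 0.9555; ln(910/510) = 0.5790.
W = 2.548897 / 7 = 0.3641.

0.3641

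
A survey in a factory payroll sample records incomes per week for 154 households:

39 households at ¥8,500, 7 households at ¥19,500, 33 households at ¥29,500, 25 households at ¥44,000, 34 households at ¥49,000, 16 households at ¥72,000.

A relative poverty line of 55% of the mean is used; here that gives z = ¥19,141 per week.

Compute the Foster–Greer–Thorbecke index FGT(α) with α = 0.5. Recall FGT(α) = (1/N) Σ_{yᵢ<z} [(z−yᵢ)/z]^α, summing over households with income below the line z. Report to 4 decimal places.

Incomes under z: 39×¥8,500 (q = 39 of N = 154).
Shortfall ratios: (19141−8500)/19141 = 0.5559 (×39).
Raised to α = 0.5: 0.74561 (×39).
Sum = 29.078602; FGT(0.5) = 29.078602 / 154 = 0.1888.

0.1888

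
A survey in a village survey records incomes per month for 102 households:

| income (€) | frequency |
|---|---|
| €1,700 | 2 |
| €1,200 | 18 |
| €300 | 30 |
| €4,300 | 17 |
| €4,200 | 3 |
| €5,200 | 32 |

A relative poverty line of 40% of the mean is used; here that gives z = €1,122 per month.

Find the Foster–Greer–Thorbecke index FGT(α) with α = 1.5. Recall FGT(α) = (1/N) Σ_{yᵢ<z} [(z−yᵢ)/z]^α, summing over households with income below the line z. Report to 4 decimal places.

Below z: 30×€300 (q = 30 of N = 102).
Normalized shortfalls: (1122−300)/1122 = 0.7326 (×30).
Raised to α = 1.5: 0.62707 (×30).
Sum = 18.812205; FGT(1.5) = 18.812205 / 102 = 0.1844.

0.1844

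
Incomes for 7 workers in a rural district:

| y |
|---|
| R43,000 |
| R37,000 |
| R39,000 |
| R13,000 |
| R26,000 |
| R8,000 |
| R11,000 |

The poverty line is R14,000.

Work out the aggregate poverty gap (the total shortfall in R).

Below the line: R8,000, R11,000, R13,000 (q = 3 of N = 7).
Individual gaps: 14000−8000 = 6000; 14000−11000 = 3000; 14000−13000 = 1000.
Aggregate gap = R10,000.

R10,000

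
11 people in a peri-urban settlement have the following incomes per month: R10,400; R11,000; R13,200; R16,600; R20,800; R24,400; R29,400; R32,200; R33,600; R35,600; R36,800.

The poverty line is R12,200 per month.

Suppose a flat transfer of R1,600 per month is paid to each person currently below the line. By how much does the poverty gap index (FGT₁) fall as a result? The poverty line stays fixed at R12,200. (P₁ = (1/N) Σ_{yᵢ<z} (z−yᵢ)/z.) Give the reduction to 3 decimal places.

0.021

Before: below the line — R10,400, R11,000; poverty gap index (FGT₁) = 0.02235.
After the R1,600 transfer: below the line — R12,000; poverty gap index (FGT₁) = 0.00149.
Reduction = 0.02235 − 0.00149 = 0.021.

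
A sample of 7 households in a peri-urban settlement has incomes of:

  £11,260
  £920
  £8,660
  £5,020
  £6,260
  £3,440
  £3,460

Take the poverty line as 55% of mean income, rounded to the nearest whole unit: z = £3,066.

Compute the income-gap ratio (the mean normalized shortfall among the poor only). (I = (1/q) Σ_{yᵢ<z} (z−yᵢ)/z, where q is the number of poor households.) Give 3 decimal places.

Incomes under z: £920 (q = 1 of N = 7).
Relative gaps: 0.6999; sum = 0.699935.
The income-gap ratio divides by q (the poor only): 0.699935 / 1 = 0.700.

0.700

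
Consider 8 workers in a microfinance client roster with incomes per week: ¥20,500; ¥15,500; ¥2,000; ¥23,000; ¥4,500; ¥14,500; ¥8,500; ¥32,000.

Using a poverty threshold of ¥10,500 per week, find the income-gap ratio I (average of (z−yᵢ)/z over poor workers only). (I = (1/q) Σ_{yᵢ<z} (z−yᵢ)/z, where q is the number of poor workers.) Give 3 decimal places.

0.524

Incomes under z: ¥2,000, ¥4,500, ¥8,500 (q = 3 of N = 8).
Shortfall ratios (z−y)/z: 0.8095, 0.5714, 0.1905; sum = 1.571429.
The income-gap ratio divides by q (the poor only): 1.571429 / 3 = 0.524.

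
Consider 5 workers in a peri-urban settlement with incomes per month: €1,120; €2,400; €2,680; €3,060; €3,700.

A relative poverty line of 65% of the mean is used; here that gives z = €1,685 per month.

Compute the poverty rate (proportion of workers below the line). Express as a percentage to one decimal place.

1 of the 5 workers have income below €1,685.
H = 1/5 = 20.0%.

20.0%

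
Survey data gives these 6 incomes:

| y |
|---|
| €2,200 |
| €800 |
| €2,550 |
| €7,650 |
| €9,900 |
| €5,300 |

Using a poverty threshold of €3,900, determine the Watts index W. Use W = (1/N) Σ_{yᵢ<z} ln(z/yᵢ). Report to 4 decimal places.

Incomes under z: €800, €2,200, €2,550 (q = 3 of N = 6).
Log shortfalls: ln(3900/800) = 1.5841; ln(3900/2200) = 0.5725; ln(3900/2550) = 0.4249.
W = 2.581522 / 6 = 0.4303.

0.4303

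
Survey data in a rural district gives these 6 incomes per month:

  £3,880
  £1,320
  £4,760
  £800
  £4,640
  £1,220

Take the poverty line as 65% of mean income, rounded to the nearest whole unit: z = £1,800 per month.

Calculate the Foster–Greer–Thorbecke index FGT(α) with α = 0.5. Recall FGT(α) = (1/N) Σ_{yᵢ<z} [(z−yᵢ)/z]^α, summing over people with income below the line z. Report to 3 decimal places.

0.305

Poor units: £800, £1,220, £1,320 (q = 3 of N = 6).
Gap ratios (z−y)/z: (1800−800)/1800 = 0.5556; (1800−1220)/1800 = 0.3222; (1800−1320)/1800 = 0.2667.
Raised to α = 0.5: 0.74536; 0.56765; 0.51640.
Sum = 1.829400; FGT(0.5) = 1.829400 / 6 = 0.305.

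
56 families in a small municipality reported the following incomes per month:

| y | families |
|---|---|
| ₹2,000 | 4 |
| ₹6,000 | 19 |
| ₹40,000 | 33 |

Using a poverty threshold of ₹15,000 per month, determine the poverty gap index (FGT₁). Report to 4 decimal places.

Below z: 4×₹2,000, 19×₹6,000 (q = 23 of N = 56).
Normalized shortfalls: (15000−2000)/15000 = 0.8667 (×4); (15000−6000)/15000 = 0.6000 (×19).
Σ = 14.866667. Dividing by the full population N = 56 gives P₁ = 0.2655.

0.2655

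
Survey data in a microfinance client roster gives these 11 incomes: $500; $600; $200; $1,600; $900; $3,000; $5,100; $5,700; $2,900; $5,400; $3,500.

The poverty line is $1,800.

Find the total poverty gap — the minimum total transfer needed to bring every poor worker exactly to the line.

$5,200

Below z: $200, $500, $600, $900, $1,600 (q = 5 of N = 11).
Individual gaps: 1800−200 = 1600; 1800−500 = 1300; 1800−600 = 1200; 1800−900 = 900; 1800−1600 = 200.
Aggregate gap = $5,200.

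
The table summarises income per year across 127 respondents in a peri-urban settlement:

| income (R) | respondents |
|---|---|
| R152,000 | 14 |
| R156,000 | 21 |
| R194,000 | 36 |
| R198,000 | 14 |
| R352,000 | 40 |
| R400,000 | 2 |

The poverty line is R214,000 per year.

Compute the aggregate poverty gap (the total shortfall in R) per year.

R3,030,000

Incomes under z: 14×R152,000, 21×R156,000, 36×R194,000, 14×R198,000 (q = 85 of N = 127).
Individual gaps: 14×(214000−152000) = 868000; 21×(214000−156000) = 1218000; 36×(214000−194000) = 720000; 14×(214000−198000) = 224000.
Aggregate gap = R3,030,000.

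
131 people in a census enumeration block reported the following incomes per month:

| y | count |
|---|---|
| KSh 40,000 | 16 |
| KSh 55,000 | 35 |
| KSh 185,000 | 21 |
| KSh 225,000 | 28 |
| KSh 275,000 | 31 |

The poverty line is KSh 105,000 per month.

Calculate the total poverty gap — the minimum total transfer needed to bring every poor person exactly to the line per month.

Incomes under z: 16×KSh 40,000, 35×KSh 55,000 (q = 51 of N = 131).
Individual gaps: 16×(105000−40000) = 1040000; 35×(105000−55000) = 1750000.
Aggregate gap = KSh 2,790,000.

KSh 2,790,000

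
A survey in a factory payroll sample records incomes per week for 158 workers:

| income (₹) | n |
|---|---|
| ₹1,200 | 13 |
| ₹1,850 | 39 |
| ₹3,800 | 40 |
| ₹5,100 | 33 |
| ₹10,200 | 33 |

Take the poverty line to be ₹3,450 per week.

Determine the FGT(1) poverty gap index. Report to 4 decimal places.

0.1681

Incomes under z: 13×₹1,200, 39×₹1,850 (q = 52 of N = 158).
Relative gaps: (3450−1200)/3450 = 0.6522 (×13); (3450−1850)/3450 = 0.4638 (×39).
Sum of shortfalls = 26.565217; P₁ averages over all N: 26.565217 / 158 = 0.1681.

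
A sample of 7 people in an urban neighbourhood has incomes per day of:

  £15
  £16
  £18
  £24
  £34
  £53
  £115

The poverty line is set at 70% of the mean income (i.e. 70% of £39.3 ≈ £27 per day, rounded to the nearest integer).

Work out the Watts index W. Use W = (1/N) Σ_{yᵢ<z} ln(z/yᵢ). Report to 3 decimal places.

0.233

Incomes under z: £15, £16, £18, £24 (q = 4 of N = 7).
Log gaps: ln(27/15) = 0.5878; ln(27/16) = 0.5232; ln(27/18) = 0.4055; ln(27/24) = 0.1178.
W = 1.634283 / 7 = 0.233.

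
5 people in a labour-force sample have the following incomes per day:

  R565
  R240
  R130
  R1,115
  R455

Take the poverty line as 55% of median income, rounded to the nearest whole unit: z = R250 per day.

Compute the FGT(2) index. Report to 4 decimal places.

0.0464

Below the line: R130, R240 (q = 2 of N = 5).
Shortfall ratios: (250−130)/250 = 0.4800; (250−240)/250 = 0.0400.
Squared: 0.2304; 0.0016.
Sum = 0.232000; P₂ = 0.232000 / 5 = 0.0464.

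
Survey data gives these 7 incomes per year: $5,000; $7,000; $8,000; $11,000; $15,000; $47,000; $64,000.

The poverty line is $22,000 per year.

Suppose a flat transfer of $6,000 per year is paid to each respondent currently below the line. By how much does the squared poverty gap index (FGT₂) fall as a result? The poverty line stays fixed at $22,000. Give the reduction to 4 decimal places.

Before: below the line — $5,000, $7,000, $8,000, $11,000, $15,000; squared poverty gap index (FGT₂) = 0.259740.
After the $6,000 transfer: below the line — $11,000, $13,000, $14,000, $17,000, $21,000; squared poverty gap index (FGT₂) = 0.086187.
Reduction = 0.259740 − 0.086187 = 0.1736.

0.1736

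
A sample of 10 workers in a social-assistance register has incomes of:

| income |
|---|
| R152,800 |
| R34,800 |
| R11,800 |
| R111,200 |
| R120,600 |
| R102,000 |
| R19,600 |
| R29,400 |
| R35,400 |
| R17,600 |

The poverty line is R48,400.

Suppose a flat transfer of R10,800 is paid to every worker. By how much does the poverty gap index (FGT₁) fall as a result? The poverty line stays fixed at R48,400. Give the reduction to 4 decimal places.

0.1339

Before: below the line — R11,800, R17,600, R19,600, R29,400, R34,800, R35,400; poverty gap index (FGT₁) = 0.292975.
After the R10,800 transfer: below the line — R22,600, R28,400, R30,400, R40,200, R45,600, R46,200; poverty gap index (FGT₁) = 0.159091.
Reduction = 0.292975 − 0.159091 = 0.1339.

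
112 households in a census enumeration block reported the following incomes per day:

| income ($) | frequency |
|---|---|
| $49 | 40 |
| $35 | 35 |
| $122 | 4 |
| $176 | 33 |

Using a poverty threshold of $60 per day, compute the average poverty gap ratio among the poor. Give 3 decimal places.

Poor units: 35×$35, 40×$49 (q = 75 of N = 112).
Relative gaps: 0.4167 (×35), 0.1833 (×40); sum = 21.916667.
The income-gap ratio divides by q (the poor only): 21.916667 / 75 = 0.292.

0.292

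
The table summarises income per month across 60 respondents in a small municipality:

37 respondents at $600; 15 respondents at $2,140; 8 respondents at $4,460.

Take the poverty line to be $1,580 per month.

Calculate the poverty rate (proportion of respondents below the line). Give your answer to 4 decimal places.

37 of the 60 respondents have income below $1,580.
H = 37/60 = 0.6167.

0.6167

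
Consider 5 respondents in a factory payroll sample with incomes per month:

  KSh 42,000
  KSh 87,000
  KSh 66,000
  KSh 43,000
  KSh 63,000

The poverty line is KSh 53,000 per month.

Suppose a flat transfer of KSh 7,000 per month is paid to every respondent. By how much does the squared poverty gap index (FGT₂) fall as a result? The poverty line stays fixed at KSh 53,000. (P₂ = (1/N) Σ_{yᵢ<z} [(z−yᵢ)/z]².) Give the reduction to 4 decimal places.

Before: below the line — KSh 42,000, KSh 43,000; squared poverty gap index (FGT₂) = 0.015735.
After the KSh 7,000 transfer: below the line — KSh 49,000, KSh 50,000; squared poverty gap index (FGT₂) = 0.001780.
Reduction = 0.015735 − 0.001780 = 0.0140.

0.0140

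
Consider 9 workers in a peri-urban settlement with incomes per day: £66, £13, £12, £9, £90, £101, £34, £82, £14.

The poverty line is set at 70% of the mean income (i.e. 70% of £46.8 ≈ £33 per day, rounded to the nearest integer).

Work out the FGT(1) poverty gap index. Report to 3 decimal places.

Below the line: £9, £12, £13, £14 (q = 4 of N = 9).
Relative gaps: (33−9)/33 = 0.7273; (33−12)/33 = 0.6364; (33−13)/33 = 0.6061; (33−14)/33 = 0.5758.
Sum of shortfalls = 2.545455; P₁ averages over all N: 2.545455 / 9 = 0.283.

0.283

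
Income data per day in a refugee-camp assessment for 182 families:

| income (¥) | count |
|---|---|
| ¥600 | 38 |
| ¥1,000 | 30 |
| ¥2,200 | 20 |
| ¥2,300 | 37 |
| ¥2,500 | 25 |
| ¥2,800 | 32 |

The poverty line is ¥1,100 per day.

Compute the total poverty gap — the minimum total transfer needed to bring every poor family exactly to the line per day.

Poor units: 38×¥600, 30×¥1,000 (q = 68 of N = 182).
Individual gaps: 38×(1100−600) = 19000; 30×(1100−1000) = 3000.
Aggregate gap = ¥22,000.

¥22,000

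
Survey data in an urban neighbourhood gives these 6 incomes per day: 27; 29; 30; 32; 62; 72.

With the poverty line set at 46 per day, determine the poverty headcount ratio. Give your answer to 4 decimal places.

0.6667

4 of the 6 workers have income below 46.
H = 4/6 = 0.6667.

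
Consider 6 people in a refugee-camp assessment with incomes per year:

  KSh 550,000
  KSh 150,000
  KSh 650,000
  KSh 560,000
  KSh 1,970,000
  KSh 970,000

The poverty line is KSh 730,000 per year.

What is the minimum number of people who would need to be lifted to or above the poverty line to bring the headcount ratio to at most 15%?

4

4 of the 6 people are poor, so H = 4/6 = 0.667.
A headcount ratio of at most 15% allows at most ⌊0.15 × 6⌋ = 0 poor people.
So at least 4 − 0 = 4 must be lifted.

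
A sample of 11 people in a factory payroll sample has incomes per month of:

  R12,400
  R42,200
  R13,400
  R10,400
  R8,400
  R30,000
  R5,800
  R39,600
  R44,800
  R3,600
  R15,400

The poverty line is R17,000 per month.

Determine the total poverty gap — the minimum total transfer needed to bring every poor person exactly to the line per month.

R49,600

Poor units: R3,600, R5,800, R8,400, R10,400, R12,400, R13,400, R15,400 (q = 7 of N = 11).
Individual gaps: 17000−3600 = 13400; 17000−5800 = 11200; 17000−8400 = 8600; 17000−10400 = 6600; 17000−12400 = 4600; 17000−13400 = 3600; 17000−15400 = 1600.
Aggregate gap = R49,600.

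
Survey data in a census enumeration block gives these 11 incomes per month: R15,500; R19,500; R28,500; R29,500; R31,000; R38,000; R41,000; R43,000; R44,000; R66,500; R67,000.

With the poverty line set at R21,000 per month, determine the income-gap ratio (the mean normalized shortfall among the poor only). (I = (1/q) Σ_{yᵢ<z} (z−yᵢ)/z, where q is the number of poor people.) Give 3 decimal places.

0.167

Incomes under z: R15,500, R19,500 (q = 2 of N = 11).
Relative gaps: 0.2619, 0.0714; sum = 0.333333.
The income-gap ratio divides by q (the poor only): 0.333333 / 2 = 0.167.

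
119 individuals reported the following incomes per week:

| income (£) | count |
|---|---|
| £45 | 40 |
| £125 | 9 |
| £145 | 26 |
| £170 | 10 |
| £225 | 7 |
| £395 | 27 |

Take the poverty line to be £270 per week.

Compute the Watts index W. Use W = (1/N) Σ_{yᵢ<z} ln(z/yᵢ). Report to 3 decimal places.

0.846

Poor units: 40×£45, 9×£125, 26×£145, 10×£170, 7×£225 (q = 92 of N = 119).
ln(z/y) terms: ln(270/45) = 1.7918 (×40); ln(270/125) = 0.7701 (×9); ln(270/145) = 0.6217 (×26); ln(270/170) = 0.4626 (×10); ln(270/225) = 0.1823 (×7).
W = 100.667733 / 119 = 0.846.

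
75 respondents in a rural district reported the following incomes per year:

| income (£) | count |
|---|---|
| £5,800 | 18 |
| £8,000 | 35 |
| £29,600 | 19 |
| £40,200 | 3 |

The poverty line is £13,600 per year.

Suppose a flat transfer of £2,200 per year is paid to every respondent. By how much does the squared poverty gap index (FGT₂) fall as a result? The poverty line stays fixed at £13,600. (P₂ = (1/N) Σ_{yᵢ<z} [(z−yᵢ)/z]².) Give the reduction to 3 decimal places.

Before: below the line — 18×£5,800, 35×£8,000; squared poverty gap index (FGT₂) = 0.15807.
After the £2,200 transfer: below the line — 18×£8,000, 35×£10,200; squared poverty gap index (FGT₂) = 0.06986.
Reduction = 0.15807 − 0.06986 = 0.088.

0.088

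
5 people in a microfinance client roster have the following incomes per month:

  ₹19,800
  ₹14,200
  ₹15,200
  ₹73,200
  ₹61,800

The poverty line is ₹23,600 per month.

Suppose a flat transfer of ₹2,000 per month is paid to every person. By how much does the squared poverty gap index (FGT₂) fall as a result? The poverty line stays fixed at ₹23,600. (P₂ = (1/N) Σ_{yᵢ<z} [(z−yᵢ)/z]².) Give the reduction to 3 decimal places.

Before: below the line — ₹14,200, ₹15,200, ₹19,800; squared poverty gap index (FGT₂) = 0.06225.
After the ₹2,000 transfer: below the line — ₹16,200, ₹17,200, ₹21,800; squared poverty gap index (FGT₂) = 0.03554.
Reduction = 0.06225 − 0.03554 = 0.027.

0.027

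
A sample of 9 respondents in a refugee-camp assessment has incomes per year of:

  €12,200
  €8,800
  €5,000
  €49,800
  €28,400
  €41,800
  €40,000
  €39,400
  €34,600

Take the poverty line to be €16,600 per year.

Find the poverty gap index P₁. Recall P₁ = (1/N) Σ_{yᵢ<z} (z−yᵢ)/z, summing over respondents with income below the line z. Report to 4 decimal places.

Below the line: €5,000, €8,800, €12,200 (q = 3 of N = 9).
Relative gaps: (16600−5000)/16600 = 0.6988; (16600−8800)/16600 = 0.4699; (16600−12200)/16600 = 0.2651.
Σ = 1.433735. Dividing by the full population N = 9 gives P₁ = 0.1593.

0.1593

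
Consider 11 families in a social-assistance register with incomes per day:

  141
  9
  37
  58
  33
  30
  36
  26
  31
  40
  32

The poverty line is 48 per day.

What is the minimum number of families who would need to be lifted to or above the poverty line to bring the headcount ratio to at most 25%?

Currently q = 9 of N = 11 are below the line (H = 0.818).
A headcount ratio of at most 25% allows at most ⌊0.25 × 11⌋ = 2 poor families.
So at least 9 − 2 = 7 must be lifted.

7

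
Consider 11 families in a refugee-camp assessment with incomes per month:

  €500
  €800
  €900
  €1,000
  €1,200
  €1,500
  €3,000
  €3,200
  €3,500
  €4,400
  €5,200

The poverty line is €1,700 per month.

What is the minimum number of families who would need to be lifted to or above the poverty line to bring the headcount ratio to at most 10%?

Currently q = 6 of N = 11 are below the line (H = 0.545).
A headcount ratio of at most 10% allows at most ⌊0.10 × 11⌋ = 1 poor families.
So at least 6 − 1 = 5 must be lifted.

5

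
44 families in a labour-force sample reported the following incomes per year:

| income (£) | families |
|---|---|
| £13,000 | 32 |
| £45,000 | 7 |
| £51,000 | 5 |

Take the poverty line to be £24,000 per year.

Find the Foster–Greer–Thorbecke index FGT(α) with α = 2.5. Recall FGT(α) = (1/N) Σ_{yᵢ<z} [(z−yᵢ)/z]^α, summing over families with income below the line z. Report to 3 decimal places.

0.103

Below z: 32×£13,000 (q = 32 of N = 44).
Normalized shortfalls: (24000−13000)/24000 = 0.4583 (×32).
Raised to α = 2.5: 0.14222 (×32).
Sum = 4.550966; FGT(2.5) = 4.550966 / 44 = 0.103.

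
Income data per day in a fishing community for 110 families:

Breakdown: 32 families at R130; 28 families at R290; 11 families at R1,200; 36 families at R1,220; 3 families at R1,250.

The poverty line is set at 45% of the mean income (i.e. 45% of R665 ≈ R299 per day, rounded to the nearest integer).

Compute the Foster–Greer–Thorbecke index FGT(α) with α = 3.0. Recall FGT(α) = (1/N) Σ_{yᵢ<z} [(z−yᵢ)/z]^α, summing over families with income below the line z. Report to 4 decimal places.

Below the line: 32×R130, 28×R290 (q = 60 of N = 110).
Gap ratios (z−y)/z: (299−130)/299 = 0.5652 (×32); (299−290)/299 = 0.0301 (×28).
Raised to α = 3.0: 0.18057 (×32); 0.00003 (×28).
Sum = 5.779016; FGT(3.0) = 5.779016 / 110 = 0.0525.

0.0525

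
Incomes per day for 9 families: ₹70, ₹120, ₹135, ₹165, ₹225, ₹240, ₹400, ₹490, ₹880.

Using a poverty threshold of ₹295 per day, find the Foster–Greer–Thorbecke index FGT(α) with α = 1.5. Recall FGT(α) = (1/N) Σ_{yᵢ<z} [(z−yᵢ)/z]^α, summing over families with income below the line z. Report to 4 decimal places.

Below the line: ₹70, ₹120, ₹135, ₹165, ₹225, ₹240 (q = 6 of N = 9).
Shortfall ratios: (295−70)/295 = 0.7627; (295−120)/295 = 0.5932; (295−135)/295 = 0.5424; (295−165)/295 = 0.4407; (295−225)/295 = 0.2373; (295−240)/295 = 0.1864.
Raised to α = 1.5: 0.66610; 0.45690; 0.39944; 0.29254; 0.11559; 0.08050.
Sum = 2.011070; FGT(1.5) = 2.011070 / 9 = 0.2235.

0.2235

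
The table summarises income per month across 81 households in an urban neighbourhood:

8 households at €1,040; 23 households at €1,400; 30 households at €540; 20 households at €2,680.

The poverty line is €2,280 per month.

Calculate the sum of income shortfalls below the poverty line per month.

Incomes under z: 30×€540, 8×€1,040, 23×€1,400 (q = 61 of N = 81).
Individual gaps: 30×(2280−540) = 52200; 8×(2280−1040) = 9920; 23×(2280−1400) = 20240.
Aggregate gap = €82,360.

€82,360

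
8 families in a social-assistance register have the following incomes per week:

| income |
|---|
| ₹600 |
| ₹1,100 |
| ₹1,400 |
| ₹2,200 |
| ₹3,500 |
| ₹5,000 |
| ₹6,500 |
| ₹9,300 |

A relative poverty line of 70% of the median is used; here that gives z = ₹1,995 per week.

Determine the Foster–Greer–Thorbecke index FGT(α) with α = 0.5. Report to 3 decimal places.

0.257

Below the line: ₹600, ₹1,100, ₹1,400 (q = 3 of N = 8).
Relative gaps: (1995−600)/1995 = 0.6992; (1995−1100)/1995 = 0.4486; (1995−1400)/1995 = 0.2982.
Raised to α = 0.5: 0.83621; 0.66979; 0.54612.
Sum = 2.052121; FGT(0.5) = 2.052121 / 8 = 0.257.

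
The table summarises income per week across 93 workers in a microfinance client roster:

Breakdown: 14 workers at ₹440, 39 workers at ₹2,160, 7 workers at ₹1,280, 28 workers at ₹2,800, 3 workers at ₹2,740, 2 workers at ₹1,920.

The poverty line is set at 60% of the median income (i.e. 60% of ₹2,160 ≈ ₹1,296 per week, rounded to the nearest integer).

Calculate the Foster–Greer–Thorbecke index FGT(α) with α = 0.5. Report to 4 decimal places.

0.1307

Poor units: 14×₹440, 7×₹1,280 (q = 21 of N = 93).
Shortfall ratios: (1296−440)/1296 = 0.6605 (×14); (1296−1280)/1296 = 0.0123 (×7).
Raised to α = 0.5: 0.81271 (×14); 0.11111 (×7).
Sum = 12.155686; FGT(0.5) = 12.155686 / 93 = 0.1307.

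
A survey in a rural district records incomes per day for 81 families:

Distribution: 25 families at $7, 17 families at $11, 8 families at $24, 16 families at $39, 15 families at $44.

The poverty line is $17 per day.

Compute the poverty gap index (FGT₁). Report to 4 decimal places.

0.2556

Below the line: 25×$7, 17×$11 (q = 42 of N = 81).
Gap ratios (z−y)/z: (17−7)/17 = 0.5882 (×25); (17−11)/17 = 0.3529 (×17).
Σ = 20.705882. Dividing by the full population N = 81 gives P₁ = 0.2556.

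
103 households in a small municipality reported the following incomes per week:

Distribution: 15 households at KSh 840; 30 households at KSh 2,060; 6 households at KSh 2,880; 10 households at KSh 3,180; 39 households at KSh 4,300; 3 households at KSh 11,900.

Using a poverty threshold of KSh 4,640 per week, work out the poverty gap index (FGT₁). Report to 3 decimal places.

0.362

Incomes under z: 15×KSh 840, 30×KSh 2,060, 6×KSh 2,880, 10×KSh 3,180, 39×KSh 4,300 (q = 100 of N = 103).
Relative gaps: (4640−840)/4640 = 0.8190 (×15); (4640−2060)/4640 = 0.5560 (×30); (4640−2880)/4640 = 0.3793 (×6); (4640−3180)/4640 = 0.3147 (×10); (4640−4300)/4640 = 0.0733 (×39).
Sum of shortfalls = 37.245690; P₁ averages over all N: 37.245690 / 103 = 0.362.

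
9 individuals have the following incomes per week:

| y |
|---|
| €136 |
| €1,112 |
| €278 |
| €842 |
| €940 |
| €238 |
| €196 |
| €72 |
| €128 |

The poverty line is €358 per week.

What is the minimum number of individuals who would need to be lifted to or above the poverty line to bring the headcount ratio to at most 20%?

5

Currently q = 6 of N = 9 are below the line (H = 0.667).
A headcount ratio of at most 20% allows at most ⌊0.20 × 9⌋ = 1 poor individuals.
So at least 6 − 1 = 5 must be lifted.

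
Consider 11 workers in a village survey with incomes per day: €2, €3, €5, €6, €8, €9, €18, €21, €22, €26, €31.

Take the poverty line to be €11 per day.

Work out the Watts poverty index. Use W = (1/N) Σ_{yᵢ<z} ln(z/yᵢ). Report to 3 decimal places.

Poor units: €2, €3, €5, €6, €8, €9 (q = 6 of N = 11).
Log shortfalls: ln(11/2) = 1.7047; ln(11/3) = 1.2993; ln(11/5) = 0.7885; ln(11/6) = 0.6061; ln(11/8) = 0.3185; ln(11/9) = 0.2007.
W = 4.917749 / 11 = 0.447.

0.447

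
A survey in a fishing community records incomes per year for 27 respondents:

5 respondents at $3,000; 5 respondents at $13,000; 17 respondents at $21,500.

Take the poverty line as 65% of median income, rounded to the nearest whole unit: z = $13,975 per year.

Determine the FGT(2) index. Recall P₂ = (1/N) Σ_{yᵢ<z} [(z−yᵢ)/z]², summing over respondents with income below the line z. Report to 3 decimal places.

0.115

Incomes under z: 5×$3,000, 5×$13,000 (q = 10 of N = 27).
Relative gaps: (13975−3000)/13975 = 0.7853 (×5); (13975−13000)/13975 = 0.0698 (×5).
Squared: 0.6167 (×5); 0.0049 (×5).
Sum = 3.108061; P₂ = 3.108061 / 27 = 0.115.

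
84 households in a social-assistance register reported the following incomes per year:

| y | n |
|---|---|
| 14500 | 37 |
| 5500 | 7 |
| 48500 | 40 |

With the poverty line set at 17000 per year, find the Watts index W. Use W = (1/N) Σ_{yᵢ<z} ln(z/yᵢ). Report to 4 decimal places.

Below z: 7×5500, 37×14500 (q = 44 of N = 84).
Log gaps: ln(17000/5500) = 1.1285 (×7); ln(17000/14500) = 0.1591 (×37).
W = 13.784650 / 84 = 0.1641.

0.1641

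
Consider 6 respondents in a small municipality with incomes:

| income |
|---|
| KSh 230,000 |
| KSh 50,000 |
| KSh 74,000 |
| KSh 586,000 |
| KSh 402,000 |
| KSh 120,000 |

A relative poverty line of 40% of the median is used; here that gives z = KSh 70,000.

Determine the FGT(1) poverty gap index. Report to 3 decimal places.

0.048

Below z: KSh 50,000 (q = 1 of N = 6).
Shortfall ratios: (70000−50000)/70000 = 0.2857.
Sum of shortfalls = 0.285714; P₁ averages over all N: 0.285714 / 6 = 0.048.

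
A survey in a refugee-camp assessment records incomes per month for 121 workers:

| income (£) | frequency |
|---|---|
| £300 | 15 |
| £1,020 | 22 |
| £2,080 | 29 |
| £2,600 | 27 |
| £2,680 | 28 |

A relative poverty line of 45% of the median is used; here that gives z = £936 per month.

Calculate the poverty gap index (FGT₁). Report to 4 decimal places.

Incomes under z: 15×£300 (q = 15 of N = 121).
Normalized shortfalls: (936−300)/936 = 0.6795 (×15).
Σ = 10.192308. Dividing by the full population N = 121 gives P₁ = 0.0842.

0.0842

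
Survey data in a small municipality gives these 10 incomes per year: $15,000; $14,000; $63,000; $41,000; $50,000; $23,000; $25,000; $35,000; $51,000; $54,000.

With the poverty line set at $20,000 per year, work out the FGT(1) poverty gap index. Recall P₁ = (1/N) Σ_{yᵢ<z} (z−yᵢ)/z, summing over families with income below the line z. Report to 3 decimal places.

Below the line: $14,000, $15,000 (q = 2 of N = 10).
Normalized shortfalls: (20000−14000)/20000 = 0.3000; (20000−15000)/20000 = 0.2500.
Sum of shortfalls = 0.550000; P₁ averages over all N: 0.550000 / 10 = 0.055.

0.055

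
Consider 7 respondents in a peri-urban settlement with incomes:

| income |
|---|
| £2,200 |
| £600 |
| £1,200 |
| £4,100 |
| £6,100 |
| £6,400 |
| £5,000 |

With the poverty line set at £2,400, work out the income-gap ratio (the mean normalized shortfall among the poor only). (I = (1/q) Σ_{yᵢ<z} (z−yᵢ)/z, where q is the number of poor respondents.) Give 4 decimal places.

Incomes under z: £600, £1,200, £2,200 (q = 3 of N = 7).
Relative gaps: 0.7500, 0.5000, 0.0833; sum = 1.333333.
I averages over the q = 3 poor units only: 1.333333 / 3 = 0.4444.

0.4444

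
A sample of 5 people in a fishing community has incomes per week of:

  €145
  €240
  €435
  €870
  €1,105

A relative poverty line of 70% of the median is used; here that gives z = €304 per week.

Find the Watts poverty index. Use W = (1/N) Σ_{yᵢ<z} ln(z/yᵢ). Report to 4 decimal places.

0.1953

Incomes under z: €145, €240 (q = 2 of N = 5).
Log gaps: ln(304/145) = 0.7403; ln(304/240) = 0.2364.
W = 0.976683 / 5 = 0.1953.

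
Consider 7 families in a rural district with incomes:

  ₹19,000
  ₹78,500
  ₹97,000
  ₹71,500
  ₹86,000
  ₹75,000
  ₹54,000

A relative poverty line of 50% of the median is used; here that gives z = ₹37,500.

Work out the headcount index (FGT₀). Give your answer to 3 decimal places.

1 of the 7 families have income below ₹37,500.
H = 1/7 = 0.143.

0.143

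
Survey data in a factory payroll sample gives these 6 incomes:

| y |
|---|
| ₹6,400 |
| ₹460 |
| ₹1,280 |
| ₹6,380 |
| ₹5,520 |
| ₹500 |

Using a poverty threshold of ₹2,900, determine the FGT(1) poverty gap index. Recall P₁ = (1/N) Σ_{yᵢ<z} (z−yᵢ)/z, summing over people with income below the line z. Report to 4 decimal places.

Incomes under z: ₹460, ₹500, ₹1,280 (q = 3 of N = 6).
Normalized shortfalls: (2900−460)/2900 = 0.8414; (2900−500)/2900 = 0.8276; (2900−1280)/2900 = 0.5586.
Σ = 2.227586. Dividing by the full population N = 6 gives P₁ = 0.3713.

0.3713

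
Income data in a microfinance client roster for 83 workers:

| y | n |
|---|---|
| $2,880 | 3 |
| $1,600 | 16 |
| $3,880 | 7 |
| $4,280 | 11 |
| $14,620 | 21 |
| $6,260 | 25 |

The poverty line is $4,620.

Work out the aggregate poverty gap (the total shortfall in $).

$62,460

Incomes under z: 16×$1,600, 3×$2,880, 7×$3,880, 11×$4,280 (q = 37 of N = 83).
Individual gaps: 16×(4620−1600) = 48320; 3×(4620−2880) = 5220; 7×(4620−3880) = 5180; 11×(4620−4280) = 3740.
Aggregate gap = $62,460.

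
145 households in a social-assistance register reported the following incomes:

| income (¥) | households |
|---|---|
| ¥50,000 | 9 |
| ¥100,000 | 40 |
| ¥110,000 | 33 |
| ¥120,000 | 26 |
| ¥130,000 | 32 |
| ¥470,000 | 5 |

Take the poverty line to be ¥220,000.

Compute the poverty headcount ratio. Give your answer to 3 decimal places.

0.966

140 of the 145 households have income below ¥220,000.
H = 140/145 = 0.966.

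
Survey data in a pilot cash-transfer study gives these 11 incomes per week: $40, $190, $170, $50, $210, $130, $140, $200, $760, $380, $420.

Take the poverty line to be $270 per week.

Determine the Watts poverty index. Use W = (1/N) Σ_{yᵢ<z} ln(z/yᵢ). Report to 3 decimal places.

0.577

Incomes under z: $40, $50, $130, $140, $170, $190, $200, $210 (q = 8 of N = 11).
ln(z/y) terms: ln(270/40) = 1.9095; ln(270/50) = 1.6864; ln(270/130) = 0.7309; ln(270/140) = 0.6568; ln(270/170) = 0.4626; ln(270/190) = 0.3514; ln(270/200) = 0.3001; ln(270/210) = 0.2513.
W = 6.349049 / 11 = 0.577.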